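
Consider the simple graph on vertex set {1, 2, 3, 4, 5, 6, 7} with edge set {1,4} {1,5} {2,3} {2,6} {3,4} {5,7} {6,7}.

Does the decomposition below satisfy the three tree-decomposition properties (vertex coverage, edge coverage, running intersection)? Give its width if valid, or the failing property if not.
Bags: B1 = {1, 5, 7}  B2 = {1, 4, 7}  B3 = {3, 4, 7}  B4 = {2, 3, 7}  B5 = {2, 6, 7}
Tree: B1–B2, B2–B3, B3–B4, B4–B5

Yes; width 2.

Vertex coverage: the bags together contain {1, 2, 3, 4, 5, 6, 7}, the full vertex set. Edge coverage: each edge of G has both endpoints in at least one bag. Running intersection: for every vertex, the bags containing it form a connected subtree. All three properties hold, so this is a valid tree decomposition of width max|bag| − 1 = 2, and hence tw(G) ≤ 2.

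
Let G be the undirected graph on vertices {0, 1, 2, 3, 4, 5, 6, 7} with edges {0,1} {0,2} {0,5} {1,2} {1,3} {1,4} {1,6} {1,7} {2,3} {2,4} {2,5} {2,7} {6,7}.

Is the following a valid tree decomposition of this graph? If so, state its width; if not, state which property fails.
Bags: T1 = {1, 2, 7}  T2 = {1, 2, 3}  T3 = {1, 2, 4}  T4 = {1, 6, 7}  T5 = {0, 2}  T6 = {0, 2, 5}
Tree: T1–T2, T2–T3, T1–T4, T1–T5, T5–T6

No — edge (1,0) lies in no bag.

A tree decomposition must satisfy three properties: every vertex lies in some bag; for every edge, both endpoints lie together in some bag; and for every vertex, the bags containing it form a connected subtree. Here edge (1,0) lies in no bag, so the decomposition is invalid.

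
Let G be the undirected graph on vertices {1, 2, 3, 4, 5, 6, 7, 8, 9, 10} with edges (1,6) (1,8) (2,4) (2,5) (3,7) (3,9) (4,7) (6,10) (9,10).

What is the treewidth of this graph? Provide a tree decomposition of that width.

Every bag has size at most 2, so the width is 2 − 1 = 1 and tw(G) ≤ 1. Any graph with an edge has treewidth ≥ 1, and G has the edge 8–1. The upper and lower bounds meet at 1, so that is the treewidth.

Treewidth 1.
Bags: B1 = {1, 8}  B2 = {1, 6}  B3 = {6, 10}  B4 = {9, 10}  B5 = {3, 9}  B6 = {3, 7}  B7 = {4, 7}  B8 = {2, 4}  B9 = {2, 5}
Tree: B1–B2, B2–B3, B3–B4, B4–B5, B5–B6, B6–B7, B7–B8, B8–B9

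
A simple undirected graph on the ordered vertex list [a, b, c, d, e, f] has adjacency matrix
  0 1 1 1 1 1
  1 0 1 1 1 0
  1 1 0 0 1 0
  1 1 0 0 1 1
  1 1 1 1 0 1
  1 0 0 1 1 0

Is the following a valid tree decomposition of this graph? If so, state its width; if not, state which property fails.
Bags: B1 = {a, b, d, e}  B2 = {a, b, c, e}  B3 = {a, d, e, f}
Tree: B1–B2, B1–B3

Yes; width 3.

Every vertex of G appears in some bag (union = {a, b, c, d, e, f}); every edge is covered by a bag; and for each vertex v the set of bags containing v is connected in the bag tree. The decomposition is therefore valid. The largest bag has 4 vertices, so the width is 3.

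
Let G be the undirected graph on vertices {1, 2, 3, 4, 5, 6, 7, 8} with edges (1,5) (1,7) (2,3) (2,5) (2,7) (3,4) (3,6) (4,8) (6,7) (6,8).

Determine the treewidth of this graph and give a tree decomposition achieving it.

Treewidth 2.
One such decomposition:
Bags: B1 = {1, 2, 5}  B2 = {1, 2, 7}  B3 = {2, 3, 7}  B4 = {3, 6, 7}  B5 = {3, 4, 6}  B6 = {4, 6, 8}
Tree: B1–B2, B2–B3, B3–B4, B4–B5, B5–B6

Each bag holds 3 vertices, so the decomposition has width 2, which upper-bounds the treewidth. For the lower bound, G contains the cycle 5–1–7–2–5, so G is not a forest; only forests have treewidth ≤ 1, hence tw(G) ≥ 2. Hence tw(G) = 2 exactly.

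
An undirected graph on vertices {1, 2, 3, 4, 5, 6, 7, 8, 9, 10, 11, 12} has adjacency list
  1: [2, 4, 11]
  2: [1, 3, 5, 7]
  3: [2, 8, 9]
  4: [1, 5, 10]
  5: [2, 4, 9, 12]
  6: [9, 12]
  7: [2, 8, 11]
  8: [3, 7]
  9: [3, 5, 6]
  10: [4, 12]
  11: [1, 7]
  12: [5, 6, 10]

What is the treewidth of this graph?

A width-3 tree decomposition is:
Bags: B1 = {1, 7, 8, 11}  B2 = {1, 2, 7, 8}  B3 = {1, 2, 3, 8}  B4 = {1, 2, 3, 4}  B5 = {2, 3, 4, 5}  B6 = {3, 4, 5, 9}  B7 = {4, 5, 9, 10}  B8 = {5, 9, 10, 12}  B9 = {6, 9, 10, 12}
Tree: B1–B2, B2–B3, B3–B4, B4–B5, B5–B6, B6–B7, B7–B8, B8–B9
Every bag has size at most 4, so the width is 4 − 1 = 3 and tw(G) ≤ 3. For the lower bound: the 4 vertex sets {7,8,11}, {1}, {2}, {3,4,5,9} are disjoint, each induces a connected subgraph, and every pair is joined by at least one edge of G. Contracting each set to a single vertex therefore yields K_{4} as a minor, and since treewidth is minor-monotone, tw(G) ≥ tw(K_{4}) = 3. Hence tw(G) = 3 exactly.

3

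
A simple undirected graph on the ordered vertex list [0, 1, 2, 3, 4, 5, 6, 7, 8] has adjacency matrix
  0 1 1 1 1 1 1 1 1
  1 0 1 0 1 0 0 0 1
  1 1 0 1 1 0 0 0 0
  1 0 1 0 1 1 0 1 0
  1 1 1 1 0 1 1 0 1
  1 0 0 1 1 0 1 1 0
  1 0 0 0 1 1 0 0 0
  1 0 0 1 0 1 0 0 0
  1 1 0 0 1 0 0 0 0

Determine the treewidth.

A width-3 tree decomposition is:
Bags: B1 = {0, 2, 3, 4}  B2 = {0, 1, 2, 4}  B3 = {0, 3, 4, 5}  B4 = {0, 4, 5, 6}  B5 = {0, 1, 4, 8}  B6 = {0, 3, 5, 7}
Tree: B1–B2, B1–B3, B3–B4, B2–B5, B3–B6
Each bag holds 4 vertices, so the decomposition has width 3, which upper-bounds the treewidth. Conversely, {0, 1, 4, 8} is a clique of size 4, and the vertices of any clique must share a bag in every tree decomposition; so some bag has ≥ 4 vertices and tw(G) ≥ 3. Hence tw(G) = 3 exactly.

3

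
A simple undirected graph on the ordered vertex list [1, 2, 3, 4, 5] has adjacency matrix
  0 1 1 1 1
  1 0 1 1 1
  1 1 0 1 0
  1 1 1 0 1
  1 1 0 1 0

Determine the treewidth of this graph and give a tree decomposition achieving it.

Treewidth 3.
One such decomposition:
Bags: B1 = {1, 2, 4, 5}  B2 = {1, 2, 3, 4}
Tree: B1–B2

Every bag has size at most 4, so the width is 4 − 1 = 3 and tw(G) ≤ 3. Conversely, {1, 2, 3, 4} is a clique of size 4, and the vertices of any clique must share a bag in every tree decomposition; so some bag has ≥ 4 vertices and tw(G) ≥ 3. Combining the bounds, tw(G) = 3.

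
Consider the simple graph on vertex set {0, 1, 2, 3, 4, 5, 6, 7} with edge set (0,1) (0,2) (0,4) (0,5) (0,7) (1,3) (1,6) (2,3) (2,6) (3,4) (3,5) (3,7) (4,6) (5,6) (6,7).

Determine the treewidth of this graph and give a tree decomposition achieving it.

Treewidth 3.
One optimal decomposition is:
Bags: B1 = {0, 1, 3, 6}  B2 = {0, 3, 5, 6}  B3 = {0, 3, 4, 6}  B4 = {0, 2, 3, 6}  B5 = {0, 3, 6, 7}
Tree: B1–B2, B2–B3, B3–B4, B4–B5

Every bag has size at most 4, so the width is 4 − 1 = 3 and tw(G) ≤ 3. For the lower bound: the 4 vertex sets {1,3}, {5,6}, {0}, {4} are disjoint, each induces a connected subgraph, and every pair is joined by at least one edge of G. Contracting each set to a single vertex therefore yields K_{4} as a minor, and since treewidth is minor-monotone, tw(G) ≥ tw(K_{4}) = 3. Hence tw(G) = 3 exactly.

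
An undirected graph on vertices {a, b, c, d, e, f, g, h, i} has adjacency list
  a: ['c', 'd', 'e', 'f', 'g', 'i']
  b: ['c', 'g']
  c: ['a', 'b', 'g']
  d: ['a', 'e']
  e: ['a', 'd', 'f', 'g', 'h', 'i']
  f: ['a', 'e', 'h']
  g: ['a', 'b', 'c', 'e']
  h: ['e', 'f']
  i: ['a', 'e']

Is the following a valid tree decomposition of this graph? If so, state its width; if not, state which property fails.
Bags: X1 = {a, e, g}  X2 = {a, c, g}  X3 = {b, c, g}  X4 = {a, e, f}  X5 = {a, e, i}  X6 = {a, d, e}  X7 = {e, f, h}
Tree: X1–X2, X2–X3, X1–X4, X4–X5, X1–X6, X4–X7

Yes; width 2.

Checking the three conditions: (i) the bags cover all of {a, b, c, d, e, f, g, h, i}; (ii) for each edge, some bag contains both endpoints; (iii) the bags containing any fixed vertex form a subtree. All hold, so the decomposition is valid with width 3 − 1 = 2.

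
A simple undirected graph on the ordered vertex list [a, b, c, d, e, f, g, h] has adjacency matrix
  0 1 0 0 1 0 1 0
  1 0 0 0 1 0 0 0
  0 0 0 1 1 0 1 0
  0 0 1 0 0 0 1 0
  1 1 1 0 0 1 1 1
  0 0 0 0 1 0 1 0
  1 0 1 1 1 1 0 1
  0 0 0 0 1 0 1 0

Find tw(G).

A width-2 tree decomposition is:
Bags: B1 = {e, f, g}  B2 = {c, e, g}  B3 = {a, e, g}  B4 = {e, g, h}  B5 = {a, b, e}  B6 = {c, d, g}
Tree: B1–B2, B1–B3, B3–B4, B3–B5, B2–B6
Each bag holds 3 vertices, so the decomposition has width 2, which upper-bounds the treewidth. For the lower bound, the 3 vertices {c, d, g} are pairwise adjacent, and any tree decomposition puts a clique entirely inside one bag — forcing width ≥ 2. The upper and lower bounds meet at 2, so that is the treewidth.

2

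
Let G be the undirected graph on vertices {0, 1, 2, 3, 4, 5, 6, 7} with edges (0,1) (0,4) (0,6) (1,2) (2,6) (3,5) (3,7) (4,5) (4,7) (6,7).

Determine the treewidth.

2

A width-2 tree decomposition is:
Bags: B1 = {0, 1, 2}  B2 = {0, 2, 6}  B3 = {0, 4, 6}  B4 = {4, 6, 7}  B5 = {4, 5, 7}  B6 = {3, 5, 7}
Tree: B1–B2, B2–B3, B3–B4, B4–B5, B5–B6
Each bag holds 3 vertices, so the decomposition has width 2, which upper-bounds the treewidth. Since 1–2–6–0–1 is a cycle in G, G is not acyclic. Forests are exactly the graphs of treewidth ≤ 1, so tw(G) ≥ 2. The upper and lower bounds meet at 2, so that is the treewidth.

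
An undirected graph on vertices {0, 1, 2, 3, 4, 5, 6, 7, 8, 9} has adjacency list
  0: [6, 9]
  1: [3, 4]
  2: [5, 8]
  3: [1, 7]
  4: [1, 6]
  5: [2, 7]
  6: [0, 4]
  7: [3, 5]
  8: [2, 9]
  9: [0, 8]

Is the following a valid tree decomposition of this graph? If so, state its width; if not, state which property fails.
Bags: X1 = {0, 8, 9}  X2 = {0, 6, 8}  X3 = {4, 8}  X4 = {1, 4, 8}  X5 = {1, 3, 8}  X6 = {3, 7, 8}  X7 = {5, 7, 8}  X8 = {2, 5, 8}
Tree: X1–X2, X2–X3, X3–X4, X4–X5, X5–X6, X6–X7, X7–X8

No — edge (6,4) lies in no bag.

A tree decomposition must satisfy three properties: every vertex lies in some bag; for every edge, both endpoints lie together in some bag; and for every vertex, the bags containing it form a connected subtree. Here edge (6,4) lies in no bag, so the decomposition is invalid.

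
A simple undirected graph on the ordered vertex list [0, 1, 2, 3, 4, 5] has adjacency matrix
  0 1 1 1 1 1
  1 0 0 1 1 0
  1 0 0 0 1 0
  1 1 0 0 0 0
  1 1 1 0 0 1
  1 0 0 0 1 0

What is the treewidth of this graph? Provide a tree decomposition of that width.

Treewidth 2.
Bags: B1 = {0, 4, 5}  B2 = {0, 1, 4}  B3 = {0, 2, 4}  B4 = {0, 1, 3}
Tree: B1–B2, B2–B3, B2–B4

The largest bag has 3 vertices, giving width 2; this decomposition certifies tw(G) ≤ 2. On the other hand G contains the 3-clique {0, 1, 3}. A clique must lie in a single bag of any decomposition, so no decomposition can have width below 2. Therefore the treewidth is 2.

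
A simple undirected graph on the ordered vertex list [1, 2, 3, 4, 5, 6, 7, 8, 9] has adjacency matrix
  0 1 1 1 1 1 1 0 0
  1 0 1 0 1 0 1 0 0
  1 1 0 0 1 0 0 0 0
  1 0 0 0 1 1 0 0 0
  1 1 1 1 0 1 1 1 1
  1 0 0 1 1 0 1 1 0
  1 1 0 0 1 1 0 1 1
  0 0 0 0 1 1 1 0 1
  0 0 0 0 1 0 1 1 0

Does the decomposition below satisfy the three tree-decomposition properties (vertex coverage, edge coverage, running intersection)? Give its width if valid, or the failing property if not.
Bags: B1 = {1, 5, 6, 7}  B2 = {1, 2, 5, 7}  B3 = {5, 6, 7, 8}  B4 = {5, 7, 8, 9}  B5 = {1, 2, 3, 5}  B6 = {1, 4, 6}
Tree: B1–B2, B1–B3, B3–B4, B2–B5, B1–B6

A tree decomposition must satisfy three properties: every vertex lies in some bag; for every edge, both endpoints lie together in some bag; and for every vertex, the bags containing it form a connected subtree. Here edge (5,4) lies in no bag, so the decomposition is invalid.

No — edge (5,4) lies in no bag.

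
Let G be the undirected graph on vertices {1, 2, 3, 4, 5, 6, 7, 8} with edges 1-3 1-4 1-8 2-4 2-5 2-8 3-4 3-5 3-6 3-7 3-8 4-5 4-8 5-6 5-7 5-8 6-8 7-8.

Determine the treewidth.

A width-3 tree decomposition is:
Bags: B1 = {2, 4, 5, 8}  B2 = {3, 4, 5, 8}  B3 = {3, 5, 6, 8}  B4 = {1, 3, 4, 8}  B5 = {3, 5, 7, 8}
Tree: B1–B2, B2–B3, B2–B4, B3–B5
Every bag has size at most 4, so the width is 4 − 1 = 3 and tw(G) ≤ 3. For the lower bound, the 4 vertices {2, 4, 5, 8} are pairwise adjacent, and any tree decomposition puts a clique entirely inside one bag — forcing width ≥ 3. The upper and lower bounds meet at 3, so that is the treewidth.

3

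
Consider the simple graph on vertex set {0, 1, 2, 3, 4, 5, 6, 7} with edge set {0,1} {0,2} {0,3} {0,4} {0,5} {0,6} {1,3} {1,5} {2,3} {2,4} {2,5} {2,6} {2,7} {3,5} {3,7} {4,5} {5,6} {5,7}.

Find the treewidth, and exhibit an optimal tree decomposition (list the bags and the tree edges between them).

Each bag holds 4 vertices, so the decomposition has width 3, which upper-bounds the treewidth. On the other hand G contains the 4-clique {0, 1, 3, 5}. A clique must lie in a single bag of any decomposition, so no decomposition can have width below 3. Hence tw(G) = 3 exactly.

Treewidth 3.
Bags: B1 = {0, 2, 3, 5}  B2 = {2, 3, 5, 7}  B3 = {0, 1, 3, 5}  B4 = {0, 2, 5, 6}  B5 = {0, 2, 4, 5}
Tree: B1–B2, B1–B3, B1–B4, B4–B5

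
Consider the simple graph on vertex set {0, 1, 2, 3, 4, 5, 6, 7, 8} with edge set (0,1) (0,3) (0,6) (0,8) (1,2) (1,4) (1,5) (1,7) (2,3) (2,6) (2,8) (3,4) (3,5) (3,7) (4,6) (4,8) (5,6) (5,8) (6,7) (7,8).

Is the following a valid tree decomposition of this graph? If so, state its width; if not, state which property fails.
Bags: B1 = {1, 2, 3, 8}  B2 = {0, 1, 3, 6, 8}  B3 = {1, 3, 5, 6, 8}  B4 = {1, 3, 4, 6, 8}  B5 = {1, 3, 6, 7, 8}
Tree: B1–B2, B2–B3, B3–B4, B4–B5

No — edge (6,2) lies in no bag.

A tree decomposition must satisfy three properties: every vertex lies in some bag; for every edge, both endpoints lie together in some bag; and for every vertex, the bags containing it form a connected subtree. Here edge (6,2) lies in no bag, so the decomposition is invalid.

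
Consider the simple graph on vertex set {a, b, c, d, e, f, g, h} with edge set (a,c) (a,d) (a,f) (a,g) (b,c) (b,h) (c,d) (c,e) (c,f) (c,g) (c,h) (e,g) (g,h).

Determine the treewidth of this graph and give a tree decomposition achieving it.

Treewidth 2.
One optimal decomposition is:
Bags: B1 = {c, e, g}  B2 = {a, c, g}  B3 = {a, c, f}  B4 = {c, g, h}  B5 = {b, c, h}  B6 = {a, c, d}
Tree: B1–B2, B2–B3, B2–B4, B4–B5, B3–B6

The largest bag has 3 vertices, giving width 2; this decomposition certifies tw(G) ≤ 2. For the lower bound, the 3 vertices {a, c, d} are pairwise adjacent, and any tree decomposition puts a clique entirely inside one bag — forcing width ≥ 2. Hence tw(G) = 2 exactly.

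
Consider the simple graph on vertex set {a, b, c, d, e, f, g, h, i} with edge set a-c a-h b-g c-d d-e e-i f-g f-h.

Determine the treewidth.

1

A width-1 tree decomposition is:
Bags: B1 = {e, i}  B2 = {d, e}  B3 = {c, d}  B4 = {a, c}  B5 = {a, h}  B6 = {f, h}  B7 = {f, g}  B8 = {b, g}
Tree: B1–B2, B2–B3, B3–B4, B4–B5, B5–B6, B6–B7, B7–B8
Each bag holds 2 vertices, so the decomposition has width 1, which upper-bounds the treewidth. G has an edge, so its treewidth is at least 1. Combining the bounds, tw(G) = 1.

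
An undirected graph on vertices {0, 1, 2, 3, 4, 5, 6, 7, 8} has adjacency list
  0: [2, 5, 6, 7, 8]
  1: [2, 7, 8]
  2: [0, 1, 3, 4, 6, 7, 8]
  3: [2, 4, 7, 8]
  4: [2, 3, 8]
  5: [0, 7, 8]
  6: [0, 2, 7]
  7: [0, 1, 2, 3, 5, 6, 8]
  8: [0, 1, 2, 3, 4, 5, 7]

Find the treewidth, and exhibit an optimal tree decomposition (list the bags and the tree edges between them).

Treewidth 3.
One optimal decomposition is:
Bags: B1 = {0, 5, 7, 8}  B2 = {0, 2, 7, 8}  B3 = {1, 2, 7, 8}  B4 = {2, 3, 7, 8}  B5 = {2, 3, 4, 8}  B6 = {0, 2, 6, 7}
Tree: B1–B2, B2–B3, B2–B4, B4–B5, B2–B6

Each bag holds 4 vertices, so the decomposition has width 3, which upper-bounds the treewidth. On the other hand G contains the 4-clique {2, 3, 4, 8}. A clique must lie in a single bag of any decomposition, so no decomposition can have width below 3. Hence tw(G) = 3 exactly.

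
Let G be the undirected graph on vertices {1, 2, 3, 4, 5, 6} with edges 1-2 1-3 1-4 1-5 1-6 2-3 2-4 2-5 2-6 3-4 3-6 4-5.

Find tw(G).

3

A width-3 tree decomposition is:
Bags: B1 = {1, 2, 3, 4}  B2 = {1, 2, 4, 5}  B3 = {1, 2, 3, 6}
Tree: B1–B2, B1–B3
The largest bag has 4 vertices, giving width 3; this decomposition certifies tw(G) ≤ 3. On the other hand G contains the 4-clique {1, 2, 3, 4}. A clique must lie in a single bag of any decomposition, so no decomposition can have width below 3. Hence tw(G) = 3 exactly.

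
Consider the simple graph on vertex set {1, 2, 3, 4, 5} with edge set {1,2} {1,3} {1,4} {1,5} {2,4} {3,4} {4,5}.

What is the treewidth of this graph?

A width-2 tree decomposition is:
Bags: B1 = {1, 2, 4}  B2 = {1, 4, 5}  B3 = {1, 3, 4}
Tree: B1–B2, B2–B3
The largest bag has 3 vertices, giving width 2; this decomposition certifies tw(G) ≤ 2. On the other hand G contains the 3-clique {1, 2, 4}. A clique must lie in a single bag of any decomposition, so no decomposition can have width below 2. Hence tw(G) = 2 exactly.

2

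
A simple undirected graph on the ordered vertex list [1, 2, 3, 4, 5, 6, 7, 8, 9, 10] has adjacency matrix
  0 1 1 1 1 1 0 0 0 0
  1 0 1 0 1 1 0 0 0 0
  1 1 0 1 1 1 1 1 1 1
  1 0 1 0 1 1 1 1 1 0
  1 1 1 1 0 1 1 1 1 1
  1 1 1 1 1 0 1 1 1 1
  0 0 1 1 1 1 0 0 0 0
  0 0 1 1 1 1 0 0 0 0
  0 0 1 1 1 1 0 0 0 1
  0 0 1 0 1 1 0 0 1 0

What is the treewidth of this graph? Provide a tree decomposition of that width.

Treewidth 4.
One such decomposition:
Bags: B1 = {1, 3, 4, 5, 6}  B2 = {1, 2, 3, 5, 6}  B3 = {3, 4, 5, 6, 9}  B4 = {3, 5, 6, 9, 10}  B5 = {3, 4, 5, 6, 8}  B6 = {3, 4, 5, 6, 7}
Tree: B1–B2, B1–B3, B3–B4, B1–B5, B5–B6

Each bag holds 5 vertices, so the decomposition has width 4, which upper-bounds the treewidth. For the lower bound, the 5 vertices {1, 2, 3, 5, 6} are pairwise adjacent, and any tree decomposition puts a clique entirely inside one bag — forcing width ≥ 4. The upper and lower bounds meet at 4, so that is the treewidth.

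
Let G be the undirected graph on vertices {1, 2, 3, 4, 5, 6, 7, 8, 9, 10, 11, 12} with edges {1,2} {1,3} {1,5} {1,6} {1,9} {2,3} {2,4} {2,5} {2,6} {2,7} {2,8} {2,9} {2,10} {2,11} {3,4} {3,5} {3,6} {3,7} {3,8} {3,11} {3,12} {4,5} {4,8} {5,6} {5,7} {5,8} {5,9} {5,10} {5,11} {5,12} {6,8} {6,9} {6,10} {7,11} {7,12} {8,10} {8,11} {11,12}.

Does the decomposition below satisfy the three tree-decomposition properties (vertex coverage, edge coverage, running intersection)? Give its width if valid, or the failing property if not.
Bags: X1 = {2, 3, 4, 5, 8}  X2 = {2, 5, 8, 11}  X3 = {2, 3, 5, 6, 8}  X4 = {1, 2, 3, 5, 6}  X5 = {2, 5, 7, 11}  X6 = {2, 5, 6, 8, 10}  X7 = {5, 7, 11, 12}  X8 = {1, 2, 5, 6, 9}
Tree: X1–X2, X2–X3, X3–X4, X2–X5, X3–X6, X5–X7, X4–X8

No — edge (3,11) lies in no bag.

A tree decomposition must satisfy three properties: every vertex lies in some bag; for every edge, both endpoints lie together in some bag; and for every vertex, the bags containing it form a connected subtree. Here edge (3,11) lies in no bag, so the decomposition is invalid.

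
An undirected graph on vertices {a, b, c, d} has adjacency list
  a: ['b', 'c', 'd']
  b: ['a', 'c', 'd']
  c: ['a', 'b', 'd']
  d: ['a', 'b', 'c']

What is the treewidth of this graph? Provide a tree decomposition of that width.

A single bag containing all 4 vertices is trivially a valid decomposition of width 3. On the other hand G contains the 4-clique {a, b, c, d}. A clique must lie in a single bag of any decomposition, so no decomposition can have width below 3. Hence tw(G) = 3 exactly.

Treewidth 3.
One optimal decomposition is:
Bags: B1 = {a, b, c, d}
Tree: (single bag)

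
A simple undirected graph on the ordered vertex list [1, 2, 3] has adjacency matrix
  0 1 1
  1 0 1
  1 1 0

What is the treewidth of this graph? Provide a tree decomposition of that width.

With just one bag of size 3, the width is 3 − 1 = 2, so tw(G) ≤ 2. On the other hand G contains the 3-clique {1, 2, 3}. A clique must lie in a single bag of any decomposition, so no decomposition can have width below 2. The upper and lower bounds meet at 2, so that is the treewidth.

Treewidth 2.
One optimal decomposition is:
Bags: B1 = {1, 2, 3}
Tree: (single bag)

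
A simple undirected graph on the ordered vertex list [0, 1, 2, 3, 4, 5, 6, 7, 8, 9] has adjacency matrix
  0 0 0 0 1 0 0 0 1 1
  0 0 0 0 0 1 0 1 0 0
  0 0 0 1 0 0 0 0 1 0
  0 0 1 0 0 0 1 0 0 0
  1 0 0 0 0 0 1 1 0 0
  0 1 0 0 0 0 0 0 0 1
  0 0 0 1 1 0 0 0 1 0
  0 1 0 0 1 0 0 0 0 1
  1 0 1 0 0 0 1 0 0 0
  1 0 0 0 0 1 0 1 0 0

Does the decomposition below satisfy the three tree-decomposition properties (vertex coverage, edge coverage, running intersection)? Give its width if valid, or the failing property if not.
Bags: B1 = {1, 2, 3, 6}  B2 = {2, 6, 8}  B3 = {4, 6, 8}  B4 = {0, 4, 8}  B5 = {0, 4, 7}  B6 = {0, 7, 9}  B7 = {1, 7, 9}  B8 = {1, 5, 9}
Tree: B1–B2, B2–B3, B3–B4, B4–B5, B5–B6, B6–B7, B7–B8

A tree decomposition must satisfy three properties: every vertex lies in some bag; for every edge, both endpoints lie together in some bag; and for every vertex, the bags containing it form a connected subtree. Here bags containing vertex 1 are not connected in the tree, so the decomposition is invalid.

No — bags containing vertex 1 are not connected in the tree.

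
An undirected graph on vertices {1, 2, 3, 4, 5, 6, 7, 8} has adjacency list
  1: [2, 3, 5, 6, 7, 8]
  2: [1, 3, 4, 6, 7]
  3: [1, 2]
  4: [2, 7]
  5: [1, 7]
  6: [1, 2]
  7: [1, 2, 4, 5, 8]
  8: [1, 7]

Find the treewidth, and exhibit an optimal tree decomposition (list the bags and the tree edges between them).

Each bag holds 3 vertices, so the decomposition has width 2, which upper-bounds the treewidth. For the lower bound, the 3 vertices {1, 7, 8} are pairwise adjacent, and any tree decomposition puts a clique entirely inside one bag — forcing width ≥ 2. The upper and lower bounds meet at 2, so that is the treewidth.

Treewidth 2.
One optimal decomposition is:
Bags: B1 = {1, 2, 3}  B2 = {1, 2, 7}  B3 = {1, 5, 7}  B4 = {2, 4, 7}  B5 = {1, 2, 6}  B6 = {1, 7, 8}
Tree: B1–B2, B2–B3, B2–B4, B2–B5, B3–B6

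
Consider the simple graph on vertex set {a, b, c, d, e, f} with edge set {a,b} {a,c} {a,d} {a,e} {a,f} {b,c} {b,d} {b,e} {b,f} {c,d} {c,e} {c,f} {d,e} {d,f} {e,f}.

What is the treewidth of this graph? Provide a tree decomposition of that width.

Treewidth 5.
Bags: B1 = {a, b, c, d, e, f}
Tree: (single bag)

With just one bag of size 6, the width is 6 − 1 = 5, so tw(G) ≤ 5. For the lower bound, the 6 vertices {a, b, c, d, e, f} are pairwise adjacent, and any tree decomposition puts a clique entirely inside one bag — forcing width ≥ 5. Therefore the treewidth is 5.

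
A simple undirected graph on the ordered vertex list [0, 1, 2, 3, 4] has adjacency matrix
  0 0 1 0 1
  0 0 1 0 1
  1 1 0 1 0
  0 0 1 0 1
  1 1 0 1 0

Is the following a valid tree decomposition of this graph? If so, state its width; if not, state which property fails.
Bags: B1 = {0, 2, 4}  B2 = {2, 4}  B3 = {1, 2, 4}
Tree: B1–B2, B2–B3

No — vertex 3 appears in no bag.

A tree decomposition must satisfy three properties: every vertex lies in some bag; for every edge, both endpoints lie together in some bag; and for every vertex, the bags containing it form a connected subtree. Here vertex 3 appears in no bag, so the decomposition is invalid.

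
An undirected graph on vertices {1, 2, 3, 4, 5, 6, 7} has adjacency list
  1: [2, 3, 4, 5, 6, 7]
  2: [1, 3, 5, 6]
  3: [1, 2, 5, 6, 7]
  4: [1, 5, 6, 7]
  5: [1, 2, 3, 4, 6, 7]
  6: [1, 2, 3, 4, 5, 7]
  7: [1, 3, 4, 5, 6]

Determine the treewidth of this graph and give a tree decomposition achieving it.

Treewidth 4.
One optimal decomposition is:
Bags: B1 = {1, 4, 5, 6, 7}  B2 = {1, 3, 5, 6, 7}  B3 = {1, 2, 3, 5, 6}
Tree: B1–B2, B2–B3

The largest bag has 5 vertices, giving width 4; this decomposition certifies tw(G) ≤ 4. Conversely, {1, 2, 3, 5, 6} is a clique of size 5, and the vertices of any clique must share a bag in every tree decomposition; so some bag has ≥ 5 vertices and tw(G) ≥ 4. The upper and lower bounds meet at 4, so that is the treewidth.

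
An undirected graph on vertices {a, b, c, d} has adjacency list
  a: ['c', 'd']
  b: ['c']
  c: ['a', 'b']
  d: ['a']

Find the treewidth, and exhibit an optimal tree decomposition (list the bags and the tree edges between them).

Each bag holds 2 vertices, so the decomposition has width 1, which upper-bounds the treewidth. Since G has at least one edge (e.g. b–c), it is not an edgeless graph, so tw(G) ≥ 1. Therefore the treewidth is 1.

Treewidth 1.
Bags: B1 = {b, c}  B2 = {a, c}  B3 = {a, d}
Tree: B1–B2, B2–B3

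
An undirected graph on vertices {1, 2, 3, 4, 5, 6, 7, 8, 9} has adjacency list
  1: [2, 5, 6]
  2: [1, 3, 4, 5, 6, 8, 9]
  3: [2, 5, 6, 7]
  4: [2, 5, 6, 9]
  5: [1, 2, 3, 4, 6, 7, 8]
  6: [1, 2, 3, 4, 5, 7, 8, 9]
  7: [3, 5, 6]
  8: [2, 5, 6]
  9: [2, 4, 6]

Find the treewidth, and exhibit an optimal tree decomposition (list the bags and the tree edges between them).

Each bag holds 4 vertices, so the decomposition has width 3, which upper-bounds the treewidth. Conversely, {2, 4, 6, 9} is a clique of size 4, and the vertices of any clique must share a bag in every tree decomposition; so some bag has ≥ 4 vertices and tw(G) ≥ 3. Hence tw(G) = 3 exactly.

Treewidth 3.
One optimal decomposition is:
Bags: B1 = {2, 3, 5, 6}  B2 = {2, 5, 6, 8}  B3 = {2, 4, 5, 6}  B4 = {3, 5, 6, 7}  B5 = {1, 2, 5, 6}  B6 = {2, 4, 6, 9}
Tree: B1–B2, B2–B3, B1–B4, B3–B5, B3–B6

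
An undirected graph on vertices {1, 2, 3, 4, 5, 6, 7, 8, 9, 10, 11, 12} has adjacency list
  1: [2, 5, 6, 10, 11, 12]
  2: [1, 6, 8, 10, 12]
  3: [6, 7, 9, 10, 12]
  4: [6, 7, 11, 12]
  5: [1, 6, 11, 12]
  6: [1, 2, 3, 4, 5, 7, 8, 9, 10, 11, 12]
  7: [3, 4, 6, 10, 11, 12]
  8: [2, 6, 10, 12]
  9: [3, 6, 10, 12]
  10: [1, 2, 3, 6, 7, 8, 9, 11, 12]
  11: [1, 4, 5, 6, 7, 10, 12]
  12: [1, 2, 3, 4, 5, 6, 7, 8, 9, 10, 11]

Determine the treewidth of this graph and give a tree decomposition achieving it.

Every bag has size at most 5, so the width is 5 − 1 = 4 and tw(G) ≤ 4. For the lower bound, the 5 vertices {1, 2, 6, 10, 12} are pairwise adjacent, and any tree decomposition puts a clique entirely inside one bag — forcing width ≥ 4. Hence tw(G) = 4 exactly.

Treewidth 4.
One optimal decomposition is:
Bags: B1 = {3, 6, 7, 10, 12}  B2 = {3, 6, 9, 10, 12}  B3 = {6, 7, 10, 11, 12}  B4 = {1, 6, 10, 11, 12}  B5 = {1, 2, 6, 10, 12}  B6 = {2, 6, 8, 10, 12}  B7 = {4, 6, 7, 11, 12}  B8 = {1, 5, 6, 11, 12}
Tree: B1–B2, B1–B3, B3–B4, B4–B5, B5–B6, B3–B7, B4–B8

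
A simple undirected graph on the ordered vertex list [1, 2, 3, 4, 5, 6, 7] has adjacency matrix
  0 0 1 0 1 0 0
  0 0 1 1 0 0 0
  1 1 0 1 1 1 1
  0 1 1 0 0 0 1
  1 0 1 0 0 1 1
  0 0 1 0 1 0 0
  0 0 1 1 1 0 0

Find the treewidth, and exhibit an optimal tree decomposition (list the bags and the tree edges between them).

Treewidth 2.
One optimal decomposition is:
Bags: B1 = {3, 4, 7}  B2 = {3, 5, 7}  B3 = {2, 3, 4}  B4 = {1, 3, 5}  B5 = {3, 5, 6}
Tree: B1–B2, B1–B3, B2–B4, B2–B5

Each bag holds 3 vertices, so the decomposition has width 2, which upper-bounds the treewidth. Conversely, {2, 3, 4} is a clique of size 3, and the vertices of any clique must share a bag in every tree decomposition; so some bag has ≥ 3 vertices and tw(G) ≥ 2. The upper and lower bounds meet at 2, so that is the treewidth.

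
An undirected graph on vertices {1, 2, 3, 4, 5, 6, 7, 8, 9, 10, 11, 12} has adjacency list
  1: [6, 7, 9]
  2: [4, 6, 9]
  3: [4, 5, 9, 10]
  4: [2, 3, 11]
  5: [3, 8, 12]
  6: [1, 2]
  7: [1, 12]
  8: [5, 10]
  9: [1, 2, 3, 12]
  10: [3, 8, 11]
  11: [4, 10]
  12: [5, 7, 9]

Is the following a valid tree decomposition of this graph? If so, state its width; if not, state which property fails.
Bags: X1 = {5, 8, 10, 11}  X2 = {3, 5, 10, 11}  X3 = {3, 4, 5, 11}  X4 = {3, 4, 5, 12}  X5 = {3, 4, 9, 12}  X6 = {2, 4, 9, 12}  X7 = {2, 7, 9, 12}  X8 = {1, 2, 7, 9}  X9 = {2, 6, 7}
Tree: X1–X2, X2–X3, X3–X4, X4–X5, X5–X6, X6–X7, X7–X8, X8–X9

No — edge (1,6) lies in no bag.

A tree decomposition must satisfy three properties: every vertex lies in some bag; for every edge, both endpoints lie together in some bag; and for every vertex, the bags containing it form a connected subtree. Here edge (1,6) lies in no bag, so the decomposition is invalid.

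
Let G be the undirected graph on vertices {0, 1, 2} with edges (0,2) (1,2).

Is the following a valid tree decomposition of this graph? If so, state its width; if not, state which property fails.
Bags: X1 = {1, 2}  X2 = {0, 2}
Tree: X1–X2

Every vertex of G appears in some bag (union = {0, 1, 2}); every edge is covered by a bag; and for each vertex v the set of bags containing v is connected in the bag tree. The decomposition is therefore valid. The largest bag has 2 vertices, so the width is 1.

Yes; width 1.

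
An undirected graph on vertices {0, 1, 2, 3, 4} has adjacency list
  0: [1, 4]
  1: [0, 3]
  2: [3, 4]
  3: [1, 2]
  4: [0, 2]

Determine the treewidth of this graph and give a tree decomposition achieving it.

Treewidth 2.
One optimal decomposition is:
Bags: B1 = {0, 2, 4}  B2 = {0, 2, 3}  B3 = {0, 1, 3}
Tree: B1–B2, B2–B3

Each bag holds 3 vertices, so the decomposition has width 2, which upper-bounds the treewidth. For the lower bound, G contains the cycle 0–4–2–3–1–0, so G is not a forest; only forests have treewidth ≤ 1, hence tw(G) ≥ 2. Therefore the treewidth is 2.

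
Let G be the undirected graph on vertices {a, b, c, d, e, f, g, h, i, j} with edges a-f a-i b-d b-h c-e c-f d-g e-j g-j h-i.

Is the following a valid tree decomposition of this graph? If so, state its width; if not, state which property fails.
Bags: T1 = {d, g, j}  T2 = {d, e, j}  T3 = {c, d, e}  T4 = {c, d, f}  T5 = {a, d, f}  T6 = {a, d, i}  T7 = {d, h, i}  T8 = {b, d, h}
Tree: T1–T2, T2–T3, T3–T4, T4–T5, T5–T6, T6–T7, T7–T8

Yes; width 2.

Every vertex of G appears in some bag (union = {a, b, c, d, e, f, g, h, i, j}); every edge is covered by a bag; and for each vertex v the set of bags containing v is connected in the bag tree. The decomposition is therefore valid. The largest bag has 3 vertices, so the width is 2.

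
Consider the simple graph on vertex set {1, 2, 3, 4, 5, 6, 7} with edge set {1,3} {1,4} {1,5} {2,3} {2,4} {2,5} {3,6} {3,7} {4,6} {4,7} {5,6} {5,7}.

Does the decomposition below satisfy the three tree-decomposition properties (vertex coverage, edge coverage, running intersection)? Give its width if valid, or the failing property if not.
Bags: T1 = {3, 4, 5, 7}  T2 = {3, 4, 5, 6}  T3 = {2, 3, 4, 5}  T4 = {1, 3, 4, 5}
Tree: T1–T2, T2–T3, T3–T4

Vertex coverage: the bags together contain {1, 2, 3, 4, 5, 6, 7}, the full vertex set. Edge coverage: each edge of G has both endpoints in at least one bag. Running intersection: for every vertex, the bags containing it form a connected subtree. All three properties hold, so this is a valid tree decomposition of width max|bag| − 1 = 3, and hence tw(G) ≤ 3.

Yes; width 3.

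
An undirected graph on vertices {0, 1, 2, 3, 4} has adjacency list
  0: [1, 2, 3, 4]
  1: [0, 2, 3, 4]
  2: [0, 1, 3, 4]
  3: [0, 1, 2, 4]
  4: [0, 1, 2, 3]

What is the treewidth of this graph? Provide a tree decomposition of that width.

Treewidth 4.
Bags: B1 = {0, 1, 2, 3, 4}
Tree: (single bag)

A single bag containing all 5 vertices is trivially a valid decomposition of width 4. For the lower bound, the 5 vertices {0, 1, 2, 3, 4} are pairwise adjacent, and any tree decomposition puts a clique entirely inside one bag — forcing width ≥ 4. Therefore the treewidth is 4.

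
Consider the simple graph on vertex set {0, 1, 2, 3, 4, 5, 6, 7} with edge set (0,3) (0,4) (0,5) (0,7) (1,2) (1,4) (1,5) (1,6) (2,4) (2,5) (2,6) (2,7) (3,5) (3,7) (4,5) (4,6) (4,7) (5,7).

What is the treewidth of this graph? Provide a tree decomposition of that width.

The largest bag has 4 vertices, giving width 3; this decomposition certifies tw(G) ≤ 3. For the lower bound, the 4 vertices {0, 3, 5, 7} are pairwise adjacent, and any tree decomposition puts a clique entirely inside one bag — forcing width ≥ 3. Combining the bounds, tw(G) = 3.

Treewidth 3.
Bags: B1 = {1, 2, 4, 5}  B2 = {2, 4, 5, 7}  B3 = {0, 4, 5, 7}  B4 = {1, 2, 4, 6}  B5 = {0, 3, 5, 7}
Tree: B1–B2, B2–B3, B1–B4, B3–B5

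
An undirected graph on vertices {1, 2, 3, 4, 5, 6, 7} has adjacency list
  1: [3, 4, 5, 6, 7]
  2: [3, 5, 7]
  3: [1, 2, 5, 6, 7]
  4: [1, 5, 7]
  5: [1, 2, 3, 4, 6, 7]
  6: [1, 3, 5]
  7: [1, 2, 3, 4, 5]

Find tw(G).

3

A width-3 tree decomposition is:
Bags: B1 = {1, 4, 5, 7}  B2 = {1, 3, 5, 7}  B3 = {1, 3, 5, 6}  B4 = {2, 3, 5, 7}
Tree: B1–B2, B2–B3, B2–B4
Every bag has size at most 4, so the width is 4 − 1 = 3 and tw(G) ≤ 3. On the other hand G contains the 4-clique {1, 3, 5, 6}. A clique must lie in a single bag of any decomposition, so no decomposition can have width below 3. Therefore the treewidth is 3.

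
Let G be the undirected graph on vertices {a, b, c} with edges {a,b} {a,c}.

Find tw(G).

A width-1 tree decomposition is:
Bags: B1 = {a, c}  B2 = {a, b}
Tree: B1–B2
Every bag has size at most 2, so the width is 2 − 1 = 1 and tw(G) ≤ 1. G has an edge, so its treewidth is at least 1. The upper and lower bounds meet at 1, so that is the treewidth.

1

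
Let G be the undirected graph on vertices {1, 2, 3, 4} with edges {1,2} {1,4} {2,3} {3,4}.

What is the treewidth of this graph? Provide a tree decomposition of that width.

Treewidth 2.
One such decomposition:
Bags: B1 = {1, 2, 3}  B2 = {1, 3, 4}
Tree: B1–B2

Every bag has size at most 3, so the width is 3 − 1 = 2 and tw(G) ≤ 2. Since 1–2–3–4–1 is a cycle in G, G is not acyclic. Forests are exactly the graphs of treewidth ≤ 1, so tw(G) ≥ 2. Combining the bounds, tw(G) = 2.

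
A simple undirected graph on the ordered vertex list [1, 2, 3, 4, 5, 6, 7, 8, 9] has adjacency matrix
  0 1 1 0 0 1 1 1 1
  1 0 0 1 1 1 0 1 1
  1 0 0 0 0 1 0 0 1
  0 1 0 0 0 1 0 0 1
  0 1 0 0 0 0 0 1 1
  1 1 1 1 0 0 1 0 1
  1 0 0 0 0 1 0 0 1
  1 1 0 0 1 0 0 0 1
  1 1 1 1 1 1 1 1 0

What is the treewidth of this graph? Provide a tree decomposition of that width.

Each bag holds 4 vertices, so the decomposition has width 3, which upper-bounds the treewidth. For the lower bound, the 4 vertices {1, 2, 8, 9} are pairwise adjacent, and any tree decomposition puts a clique entirely inside one bag — forcing width ≥ 3. Combining the bounds, tw(G) = 3.

Treewidth 3.
Bags: B1 = {1, 2, 6, 9}  B2 = {1, 2, 8, 9}  B3 = {2, 5, 8, 9}  B4 = {1, 6, 7, 9}  B5 = {2, 4, 6, 9}  B6 = {1, 3, 6, 9}
Tree: B1–B2, B2–B3, B1–B4, B1–B5, B4–B6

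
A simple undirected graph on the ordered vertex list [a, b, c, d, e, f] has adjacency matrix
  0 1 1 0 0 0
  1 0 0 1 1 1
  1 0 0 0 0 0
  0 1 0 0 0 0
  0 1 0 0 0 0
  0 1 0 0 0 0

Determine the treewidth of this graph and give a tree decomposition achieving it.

The largest bag has 2 vertices, giving width 1; this decomposition certifies tw(G) ≤ 1. G has an edge, so its treewidth is at least 1. Therefore the treewidth is 1.

Treewidth 1.
One such decomposition:
Bags: B1 = {a, b}  B2 = {b, f}  B3 = {a, c}  B4 = {b, d}  B5 = {b, e}
Tree: B1–B2, B1–B3, B1–B4, B2–B5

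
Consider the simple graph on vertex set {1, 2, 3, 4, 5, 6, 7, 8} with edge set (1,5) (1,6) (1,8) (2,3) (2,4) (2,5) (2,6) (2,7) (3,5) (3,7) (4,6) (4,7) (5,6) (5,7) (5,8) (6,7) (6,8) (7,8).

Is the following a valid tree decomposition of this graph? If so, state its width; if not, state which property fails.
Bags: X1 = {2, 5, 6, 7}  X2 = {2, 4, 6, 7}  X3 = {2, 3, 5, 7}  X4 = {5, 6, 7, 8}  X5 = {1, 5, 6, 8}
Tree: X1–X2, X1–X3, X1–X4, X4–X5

Yes; width 3.

Vertex coverage: the bags together contain {1, 2, 3, 4, 5, 6, 7, 8}, the full vertex set. Edge coverage: each edge of G has both endpoints in at least one bag. Running intersection: for every vertex, the bags containing it form a connected subtree. All three properties hold, so this is a valid tree decomposition of width max|bag| − 1 = 3, and hence tw(G) ≤ 3.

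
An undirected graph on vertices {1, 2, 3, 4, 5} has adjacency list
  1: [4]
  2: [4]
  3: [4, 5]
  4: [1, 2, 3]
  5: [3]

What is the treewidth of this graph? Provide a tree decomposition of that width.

Treewidth 1.
Bags: B1 = {1, 4}  B2 = {2, 4}  B3 = {3, 4}  B4 = {3, 5}
Tree: B1–B2, B2–B3, B3–B4

Each bag holds 2 vertices, so the decomposition has width 1, which upper-bounds the treewidth. Any graph with an edge has treewidth ≥ 1, and G has the edge 1–4. Therefore the treewidth is 1.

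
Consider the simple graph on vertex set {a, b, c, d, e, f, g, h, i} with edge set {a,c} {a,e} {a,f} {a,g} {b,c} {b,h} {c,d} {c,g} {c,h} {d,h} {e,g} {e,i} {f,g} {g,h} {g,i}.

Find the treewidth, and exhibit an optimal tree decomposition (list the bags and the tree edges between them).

Each bag holds 3 vertices, so the decomposition has width 2, which upper-bounds the treewidth. For the lower bound, the 3 vertices {c, d, h} are pairwise adjacent, and any tree decomposition puts a clique entirely inside one bag — forcing width ≥ 2. Combining the bounds, tw(G) = 2.

Treewidth 2.
One optimal decomposition is:
Bags: B1 = {c, g, h}  B2 = {a, c, g}  B3 = {a, e, g}  B4 = {a, f, g}  B5 = {c, d, h}  B6 = {e, g, i}  B7 = {b, c, h}
Tree: B1–B2, B2–B3, B3–B4, B1–B5, B3–B6, B5–B7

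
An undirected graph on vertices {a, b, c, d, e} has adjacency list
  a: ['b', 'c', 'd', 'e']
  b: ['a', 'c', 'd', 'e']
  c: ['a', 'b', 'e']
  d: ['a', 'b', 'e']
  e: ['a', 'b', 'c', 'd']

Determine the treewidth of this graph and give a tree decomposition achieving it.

Each bag holds 4 vertices, so the decomposition has width 3, which upper-bounds the treewidth. For the lower bound, the 4 vertices {a, b, d, e} are pairwise adjacent, and any tree decomposition puts a clique entirely inside one bag — forcing width ≥ 3. Therefore the treewidth is 3.

Treewidth 3.
One optimal decomposition is:
Bags: B1 = {a, b, d, e}  B2 = {a, b, c, e}
Tree: B1–B2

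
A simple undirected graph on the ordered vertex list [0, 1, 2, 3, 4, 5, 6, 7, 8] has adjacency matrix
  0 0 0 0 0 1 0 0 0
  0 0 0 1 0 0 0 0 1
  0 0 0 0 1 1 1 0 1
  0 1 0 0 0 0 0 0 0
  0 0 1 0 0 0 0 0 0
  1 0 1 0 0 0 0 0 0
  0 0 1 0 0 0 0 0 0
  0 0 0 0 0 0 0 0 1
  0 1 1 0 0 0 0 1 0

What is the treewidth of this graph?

1

A width-1 tree decomposition is:
Bags: B1 = {1, 8}  B2 = {7, 8}  B3 = {2, 8}  B4 = {2, 4}  B5 = {2, 6}  B6 = {1, 3}  B7 = {2, 5}  B8 = {0, 5}
Tree: B1–B2, B1–B3, B3–B4, B4–B5, B1–B6, B3–B7, B7–B8
The largest bag has 2 vertices, giving width 1; this decomposition certifies tw(G) ≤ 1. G has an edge, so its treewidth is at least 1. The upper and lower bounds meet at 1, so that is the treewidth.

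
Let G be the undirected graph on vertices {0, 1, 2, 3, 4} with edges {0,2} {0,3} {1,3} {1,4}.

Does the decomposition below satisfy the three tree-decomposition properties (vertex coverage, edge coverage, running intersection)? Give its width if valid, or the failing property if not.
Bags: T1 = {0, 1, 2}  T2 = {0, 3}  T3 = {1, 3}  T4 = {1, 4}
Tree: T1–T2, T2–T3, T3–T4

A tree decomposition must satisfy three properties: every vertex lies in some bag; for every edge, both endpoints lie together in some bag; and for every vertex, the bags containing it form a connected subtree. Here bags containing vertex 1 are not connected in the tree, so the decomposition is invalid.

No — bags containing vertex 1 are not connected in the tree.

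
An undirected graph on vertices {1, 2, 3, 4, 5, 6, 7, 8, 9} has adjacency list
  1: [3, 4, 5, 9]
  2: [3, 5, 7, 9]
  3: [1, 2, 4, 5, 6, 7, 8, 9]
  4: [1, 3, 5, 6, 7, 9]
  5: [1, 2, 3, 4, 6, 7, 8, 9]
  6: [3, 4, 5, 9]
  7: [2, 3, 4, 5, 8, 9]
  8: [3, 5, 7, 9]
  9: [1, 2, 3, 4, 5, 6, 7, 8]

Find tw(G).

A width-4 tree decomposition is:
Bags: B1 = {3, 4, 5, 7, 9}  B2 = {2, 3, 5, 7, 9}  B3 = {3, 4, 5, 6, 9}  B4 = {3, 5, 7, 8, 9}  B5 = {1, 3, 4, 5, 9}
Tree: B1–B2, B1–B3, B1–B4, B3–B5
Every bag has size at most 5, so the width is 5 − 1 = 4 and tw(G) ≤ 4. Conversely, {3, 5, 7, 8, 9} is a clique of size 5, and the vertices of any clique must share a bag in every tree decomposition; so some bag has ≥ 5 vertices and tw(G) ≥ 4. Hence tw(G) = 4 exactly.

4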